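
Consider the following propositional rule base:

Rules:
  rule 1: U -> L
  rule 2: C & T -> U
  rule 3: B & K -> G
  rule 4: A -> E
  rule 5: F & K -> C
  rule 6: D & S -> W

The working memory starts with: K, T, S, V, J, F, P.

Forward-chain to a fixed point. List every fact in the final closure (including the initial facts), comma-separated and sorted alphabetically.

Round 1 — rule 5, derive C.
Round 2 — rule 2, derive U.
Round 3 — rule 1, derive L.

C, F, J, K, L, P, S, T, U, V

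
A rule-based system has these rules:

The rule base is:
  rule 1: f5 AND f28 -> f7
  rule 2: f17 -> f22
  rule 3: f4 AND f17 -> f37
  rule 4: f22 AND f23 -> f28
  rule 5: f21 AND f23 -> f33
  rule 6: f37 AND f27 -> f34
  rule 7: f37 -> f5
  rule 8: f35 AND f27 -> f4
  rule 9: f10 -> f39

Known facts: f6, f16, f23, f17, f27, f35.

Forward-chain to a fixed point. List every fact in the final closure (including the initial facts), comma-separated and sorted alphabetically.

Round 1 — rule 2, rule 8, derive f22, f4.
Round 2 — rule 3, rule 4, derive f37, f28.
Round 3 — rule 6, rule 7, derive f34, f5.
Round 4 — rule 1, derive f7.

f16, f17, f22, f23, f27, f28, f34, f35, f37, f4, f5, f6, f7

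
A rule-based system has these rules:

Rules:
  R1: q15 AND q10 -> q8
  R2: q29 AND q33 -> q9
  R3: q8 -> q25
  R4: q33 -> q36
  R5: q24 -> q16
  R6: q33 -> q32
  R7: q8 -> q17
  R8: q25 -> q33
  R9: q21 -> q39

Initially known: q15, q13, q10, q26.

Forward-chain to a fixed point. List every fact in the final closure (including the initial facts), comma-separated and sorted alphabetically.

q10, q13, q15, q17, q25, q26, q32, q33, q36, q8

Round 1: R1 [q15 AND q10 -> q8]. New: q8.
Round 2: R3 [q8 -> q25]; R7 [q8 -> q17]. New: q25, q17.
Round 3: R8 [q25 -> q33]. New: q33.
Round 4: R4 [q33 -> q36]; R6 [q33 -> q32]. New: q36, q32.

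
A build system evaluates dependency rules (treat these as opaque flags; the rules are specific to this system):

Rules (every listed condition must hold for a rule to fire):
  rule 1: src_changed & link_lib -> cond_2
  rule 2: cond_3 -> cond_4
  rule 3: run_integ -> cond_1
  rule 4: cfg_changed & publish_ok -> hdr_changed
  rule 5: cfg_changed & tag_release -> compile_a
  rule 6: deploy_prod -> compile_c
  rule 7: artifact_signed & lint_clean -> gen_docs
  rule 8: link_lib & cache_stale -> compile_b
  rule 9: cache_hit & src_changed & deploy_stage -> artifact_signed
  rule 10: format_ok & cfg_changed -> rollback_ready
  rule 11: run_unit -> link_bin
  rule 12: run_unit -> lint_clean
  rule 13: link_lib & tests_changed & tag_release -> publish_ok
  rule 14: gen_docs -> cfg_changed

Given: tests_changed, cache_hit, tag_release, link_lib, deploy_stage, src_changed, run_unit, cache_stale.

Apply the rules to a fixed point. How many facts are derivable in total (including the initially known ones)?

Round 1: rule 1 [src_changed & link_lib -> cond_2]; rule 8 [link_lib & cache_stale -> compile_b]; rule 9 [cache_hit & src_changed & deploy_stage -> artifact_signed]; rule 11 [run_unit -> link_bin]; rule 12 [run_unit -> lint_clean]; rule 13 [link_lib & tests_changed & tag_release -> publish_ok]. Adds cond_2, compile_b, artifact_signed, link_bin, lint_clean, publish_ok.
Round 2: rule 7 [artifact_signed & lint_clean -> gen_docs]. Adds gen_docs.
Round 3: rule 14 [gen_docs -> cfg_changed]. Adds cfg_changed.
Round 4: rule 4 [cfg_changed & publish_ok -> hdr_changed]; rule 5 [cfg_changed & tag_release -> compile_a]. Adds hdr_changed, compile_a.
Closure: {artifact_signed, cache_hit, cache_stale, cfg_changed, compile_a, compile_b, cond_2, deploy_stage, gen_docs, hdr_changed, link_bin, link_lib, lint_clean, publish_ok, run_unit, src_changed, tag_release, tests_changed} — 18 facts.

18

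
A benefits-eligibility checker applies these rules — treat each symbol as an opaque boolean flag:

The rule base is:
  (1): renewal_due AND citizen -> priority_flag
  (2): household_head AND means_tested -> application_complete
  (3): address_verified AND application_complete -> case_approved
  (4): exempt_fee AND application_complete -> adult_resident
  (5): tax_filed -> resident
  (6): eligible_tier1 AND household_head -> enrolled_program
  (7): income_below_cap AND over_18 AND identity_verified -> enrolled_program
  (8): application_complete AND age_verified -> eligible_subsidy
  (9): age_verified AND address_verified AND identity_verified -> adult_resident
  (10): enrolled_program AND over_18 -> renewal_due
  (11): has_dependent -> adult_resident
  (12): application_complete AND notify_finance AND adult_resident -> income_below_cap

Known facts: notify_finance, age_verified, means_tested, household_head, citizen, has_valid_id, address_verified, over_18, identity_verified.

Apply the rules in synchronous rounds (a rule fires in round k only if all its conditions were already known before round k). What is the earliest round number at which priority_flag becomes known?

Round 1 fires (2), (9), giving application_complete, adult_resident.
Round 2 fires (3), (8), (12), giving case_approved, eligible_subsidy, income_below_cap.
Round 3 fires (7), giving enrolled_program.
Round 4 fires (10), giving renewal_due.
Round 5 fires (1), giving priority_flag.
priority_flag first appears in round 5.

5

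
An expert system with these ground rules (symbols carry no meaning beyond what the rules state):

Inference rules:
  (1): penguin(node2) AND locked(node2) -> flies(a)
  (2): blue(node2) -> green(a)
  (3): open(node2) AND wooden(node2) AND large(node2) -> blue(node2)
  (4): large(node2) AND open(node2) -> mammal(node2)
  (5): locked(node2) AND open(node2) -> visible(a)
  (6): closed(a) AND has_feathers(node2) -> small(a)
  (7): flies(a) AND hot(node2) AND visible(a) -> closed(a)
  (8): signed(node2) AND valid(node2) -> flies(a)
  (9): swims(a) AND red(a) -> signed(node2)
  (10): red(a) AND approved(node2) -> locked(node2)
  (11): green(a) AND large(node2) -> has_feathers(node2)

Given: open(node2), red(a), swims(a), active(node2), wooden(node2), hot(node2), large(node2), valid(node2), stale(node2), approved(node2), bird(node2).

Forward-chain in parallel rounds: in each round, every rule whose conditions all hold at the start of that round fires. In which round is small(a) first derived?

4

Round 1 — (3), (4), (9), (10), derive blue(node2), mammal(node2), signed(node2), locked(node2).
Round 2 — (2), (5), (8), derive green(a), visible(a), flies(a).
Round 3 — (7), (11), derive closed(a), has_feathers(node2).
Round 4 — (6), derive small(a).
small(a) first appears in round 4.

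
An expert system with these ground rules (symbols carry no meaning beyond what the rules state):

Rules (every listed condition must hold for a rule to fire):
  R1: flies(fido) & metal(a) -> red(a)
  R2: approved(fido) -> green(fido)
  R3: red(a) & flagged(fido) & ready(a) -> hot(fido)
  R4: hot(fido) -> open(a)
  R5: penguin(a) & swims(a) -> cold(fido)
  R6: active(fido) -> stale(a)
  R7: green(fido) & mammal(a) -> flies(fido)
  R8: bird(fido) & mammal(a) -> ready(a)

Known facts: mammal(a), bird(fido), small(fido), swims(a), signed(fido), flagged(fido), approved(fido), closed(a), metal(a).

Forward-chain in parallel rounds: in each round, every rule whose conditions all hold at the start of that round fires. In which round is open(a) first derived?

Round 1 fires R2, R8, giving green(fido), ready(a).
Round 2 fires R7, giving flies(fido).
Round 3 fires R1, giving red(a).
Round 4 fires R3, giving hot(fido).
Round 5 fires R4, giving open(a).
open(a) first appears in round 5.

5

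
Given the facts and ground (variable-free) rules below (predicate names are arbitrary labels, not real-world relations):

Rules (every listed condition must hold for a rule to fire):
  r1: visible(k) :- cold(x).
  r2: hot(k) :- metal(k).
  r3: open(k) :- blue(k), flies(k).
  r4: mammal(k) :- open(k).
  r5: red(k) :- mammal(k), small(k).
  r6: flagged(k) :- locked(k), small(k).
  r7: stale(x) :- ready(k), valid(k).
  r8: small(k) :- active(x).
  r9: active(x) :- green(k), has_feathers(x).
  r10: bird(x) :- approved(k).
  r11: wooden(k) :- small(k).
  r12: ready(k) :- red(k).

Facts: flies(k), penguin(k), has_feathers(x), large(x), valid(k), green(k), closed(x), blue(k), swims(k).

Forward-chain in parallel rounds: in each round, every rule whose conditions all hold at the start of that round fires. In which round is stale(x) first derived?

5

Round 1: r3 [open(k) :- blue(k), flies(k).]; r9 [active(x) :- green(k), has_feathers(x).]. New: open(k), active(x).
Round 2: r4 [mammal(k) :- open(k).]; r8 [small(k) :- active(x).]. New: mammal(k), small(k).
Round 3: r5 [red(k) :- mammal(k), small(k).]; r11 [wooden(k) :- small(k).]. New: red(k), wooden(k).
Round 4: r12 [ready(k) :- red(k).]. New: ready(k).
Round 5: r7 [stale(x) :- ready(k), valid(k).]. New: stale(x).
stale(x) first appears in round 5.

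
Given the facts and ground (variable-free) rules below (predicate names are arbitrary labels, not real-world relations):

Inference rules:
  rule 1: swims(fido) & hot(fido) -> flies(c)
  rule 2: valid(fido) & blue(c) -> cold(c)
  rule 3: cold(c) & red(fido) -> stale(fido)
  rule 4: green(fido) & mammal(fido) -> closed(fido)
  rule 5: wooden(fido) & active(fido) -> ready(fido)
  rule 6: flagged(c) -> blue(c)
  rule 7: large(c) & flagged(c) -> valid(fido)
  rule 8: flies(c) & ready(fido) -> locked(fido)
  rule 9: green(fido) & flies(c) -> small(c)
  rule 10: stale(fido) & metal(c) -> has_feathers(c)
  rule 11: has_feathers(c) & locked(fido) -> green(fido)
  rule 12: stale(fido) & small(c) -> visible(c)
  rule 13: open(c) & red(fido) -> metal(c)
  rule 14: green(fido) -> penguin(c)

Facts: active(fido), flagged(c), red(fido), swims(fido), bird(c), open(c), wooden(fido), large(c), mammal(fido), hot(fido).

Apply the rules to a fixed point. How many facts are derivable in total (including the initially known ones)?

Round 1 — rule 1, rule 5, rule 6, rule 7, rule 13, derive flies(c), ready(fido), blue(c), valid(fido), metal(c).
Round 2 — rule 2, rule 8, derive cold(c), locked(fido).
Round 3 — rule 3, derive stale(fido).
Round 4 — rule 10, derive has_feathers(c).
Round 5 — rule 11, derive green(fido).
Round 6 — rule 4, rule 9, rule 14, derive closed(fido), small(c), penguin(c).
Round 7 — rule 12, derive visible(c).
Closure: {active(fido), bird(c), blue(c), closed(fido), cold(c), flagged(c), flies(c), green(fido), has_feathers(c), hot(fido), large(c), locked(fido), mammal(fido), metal(c), open(c), penguin(c), ready(fido), red(fido), small(c), stale(fido), swims(fido), valid(fido), visible(c), wooden(fido)} — 24 facts.

24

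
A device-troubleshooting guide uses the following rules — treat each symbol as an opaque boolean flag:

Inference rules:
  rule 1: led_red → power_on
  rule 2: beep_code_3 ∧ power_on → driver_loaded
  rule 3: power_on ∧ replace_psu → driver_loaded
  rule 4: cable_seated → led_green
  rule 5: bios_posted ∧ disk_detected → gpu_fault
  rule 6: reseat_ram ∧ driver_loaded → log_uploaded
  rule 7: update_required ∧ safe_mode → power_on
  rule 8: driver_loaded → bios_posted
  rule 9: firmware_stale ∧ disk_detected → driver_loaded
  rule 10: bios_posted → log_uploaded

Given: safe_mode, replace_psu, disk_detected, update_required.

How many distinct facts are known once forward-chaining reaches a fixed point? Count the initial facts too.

9

[1] rule 7 [update_required ∧ safe_mode → power_on]. ⇒ new: power_on.
[2] rule 3 [power_on ∧ replace_psu → driver_loaded]. ⇒ new: driver_loaded.
[3] rule 8 [driver_loaded → bios_posted]. ⇒ new: bios_posted.
[4] rule 5 [bios_posted ∧ disk_detected → gpu_fault]; rule 10 [bios_posted → log_uploaded]. ⇒ new: gpu_fault, log_uploaded.
Closure: {bios_posted, disk_detected, driver_loaded, gpu_fault, log_uploaded, power_on, replace_psu, safe_mode, update_required} — 9 facts.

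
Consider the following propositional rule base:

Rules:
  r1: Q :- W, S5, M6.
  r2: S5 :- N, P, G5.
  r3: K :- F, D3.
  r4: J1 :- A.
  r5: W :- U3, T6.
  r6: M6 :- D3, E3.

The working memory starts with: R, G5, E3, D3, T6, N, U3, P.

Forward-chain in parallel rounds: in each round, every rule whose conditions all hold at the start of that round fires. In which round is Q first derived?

Round 1 — r2, r5, r6, derive S5, W, M6.
Round 2 — r1, derive Q.
Q first appears in round 2.

2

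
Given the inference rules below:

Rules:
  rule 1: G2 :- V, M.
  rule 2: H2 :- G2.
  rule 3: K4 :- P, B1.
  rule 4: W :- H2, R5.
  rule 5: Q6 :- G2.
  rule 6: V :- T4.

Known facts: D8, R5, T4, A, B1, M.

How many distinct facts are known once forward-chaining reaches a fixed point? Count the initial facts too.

Round 1 — rule 6, derive V.
Round 2 — rule 1, derive G2.
Round 3 — rule 2, rule 5, derive H2, Q6.
Round 4 — rule 4, derive W.
Closure: {A, B1, D8, G2, H2, M, Q6, R5, T4, V, W} — 11 facts.

11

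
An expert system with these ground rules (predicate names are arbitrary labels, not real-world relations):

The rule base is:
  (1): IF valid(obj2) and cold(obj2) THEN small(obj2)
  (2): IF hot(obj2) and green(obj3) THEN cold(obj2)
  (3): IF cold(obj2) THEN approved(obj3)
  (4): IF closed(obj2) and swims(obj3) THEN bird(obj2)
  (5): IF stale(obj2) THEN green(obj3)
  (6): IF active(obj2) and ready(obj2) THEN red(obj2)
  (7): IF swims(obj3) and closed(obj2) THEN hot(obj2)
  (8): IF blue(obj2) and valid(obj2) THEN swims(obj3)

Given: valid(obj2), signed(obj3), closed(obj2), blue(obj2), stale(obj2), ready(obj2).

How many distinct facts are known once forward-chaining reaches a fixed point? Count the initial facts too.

Round 1 fires (5), (8), giving green(obj3), swims(obj3).
Round 2 fires (4), (7), giving bird(obj2), hot(obj2).
Round 3 fires (2), giving cold(obj2).
Round 4 fires (1), (3), giving small(obj2), approved(obj3).
Closure: {approved(obj3), bird(obj2), blue(obj2), closed(obj2), cold(obj2), green(obj3), hot(obj2), ready(obj2), signed(obj3), small(obj2), stale(obj2), swims(obj3), valid(obj2)} — 13 facts.

13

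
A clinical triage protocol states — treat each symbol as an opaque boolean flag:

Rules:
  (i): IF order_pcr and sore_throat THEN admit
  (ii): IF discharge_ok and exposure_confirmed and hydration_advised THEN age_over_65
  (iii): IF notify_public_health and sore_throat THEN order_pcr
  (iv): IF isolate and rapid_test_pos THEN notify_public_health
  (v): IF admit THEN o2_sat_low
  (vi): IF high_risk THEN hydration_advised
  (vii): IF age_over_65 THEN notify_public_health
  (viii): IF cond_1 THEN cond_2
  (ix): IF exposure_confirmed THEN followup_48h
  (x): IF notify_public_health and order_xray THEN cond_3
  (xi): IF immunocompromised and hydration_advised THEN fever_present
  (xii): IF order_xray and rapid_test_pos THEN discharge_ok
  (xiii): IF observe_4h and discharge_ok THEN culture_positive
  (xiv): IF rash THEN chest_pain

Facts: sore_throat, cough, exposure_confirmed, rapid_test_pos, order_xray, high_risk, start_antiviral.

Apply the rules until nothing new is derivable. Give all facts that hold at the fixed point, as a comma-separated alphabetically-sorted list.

admit, age_over_65, cond_3, cough, discharge_ok, exposure_confirmed, followup_48h, high_risk, hydration_advised, notify_public_health, o2_sat_low, order_pcr, order_xray, rapid_test_pos, sore_throat, start_antiviral

Round 1: (vi) [IF high_risk THEN hydration_advised]; (ix) [IF exposure_confirmed THEN followup_48h]; (xii) [IF order_xray and rapid_test_pos THEN discharge_ok]. New: hydration_advised, followup_48h, discharge_ok.
Round 2: (ii) [IF discharge_ok and exposure_confirmed and hydration_advised THEN age_over_65]. New: age_over_65.
Round 3: (vii) [IF age_over_65 THEN notify_public_health]. New: notify_public_health.
Round 4: (iii) [IF notify_public_health and sore_throat THEN order_pcr]; (x) [IF notify_public_health and order_xray THEN cond_3]. New: order_pcr, cond_3.
Round 5: (i) [IF order_pcr and sore_throat THEN admit]. New: admit.
Round 6: (v) [IF admit THEN o2_sat_low]. New: o2_sat_low.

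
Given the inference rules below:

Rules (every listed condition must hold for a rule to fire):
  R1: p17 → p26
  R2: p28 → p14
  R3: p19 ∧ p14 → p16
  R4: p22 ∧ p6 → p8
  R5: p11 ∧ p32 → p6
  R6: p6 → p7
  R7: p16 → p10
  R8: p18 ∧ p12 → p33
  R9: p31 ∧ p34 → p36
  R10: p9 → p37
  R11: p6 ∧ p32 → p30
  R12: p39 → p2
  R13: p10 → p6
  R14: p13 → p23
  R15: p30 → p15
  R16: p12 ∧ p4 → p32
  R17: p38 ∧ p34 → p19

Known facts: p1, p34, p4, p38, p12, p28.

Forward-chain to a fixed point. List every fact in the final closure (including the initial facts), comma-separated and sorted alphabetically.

p1, p10, p12, p14, p15, p16, p19, p28, p30, p32, p34, p38, p4, p6, p7

Round 1: R2 [p28 → p14]; R16 [p12 ∧ p4 → p32]; R17 [p38 ∧ p34 → p19]. Adds p14, p32, p19.
Round 2: R3 [p19 ∧ p14 → p16]. Adds p16.
Round 3: R7 [p16 → p10]. Adds p10.
Round 4: R13 [p10 → p6]. Adds p6.
Round 5: R6 [p6 → p7]; R11 [p6 ∧ p32 → p30]. Adds p7, p30.
Round 6: R15 [p30 → p15]. Adds p15.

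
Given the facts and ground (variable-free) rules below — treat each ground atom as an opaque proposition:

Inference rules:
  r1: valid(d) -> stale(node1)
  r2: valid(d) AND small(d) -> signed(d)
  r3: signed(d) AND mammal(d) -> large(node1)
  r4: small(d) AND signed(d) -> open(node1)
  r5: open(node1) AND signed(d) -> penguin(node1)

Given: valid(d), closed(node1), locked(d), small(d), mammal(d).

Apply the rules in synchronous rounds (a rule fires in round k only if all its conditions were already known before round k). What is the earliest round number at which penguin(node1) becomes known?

Round 1: r1 [valid(d) -> stale(node1)]; r2 [valid(d) AND small(d) -> signed(d)]. Adds stale(node1), signed(d).
Round 2: r3 [signed(d) AND mammal(d) -> large(node1)]; r4 [small(d) AND signed(d) -> open(node1)]. Adds large(node1), open(node1).
Round 3: r5 [open(node1) AND signed(d) -> penguin(node1)]. Adds penguin(node1).
penguin(node1) first appears in round 3.

3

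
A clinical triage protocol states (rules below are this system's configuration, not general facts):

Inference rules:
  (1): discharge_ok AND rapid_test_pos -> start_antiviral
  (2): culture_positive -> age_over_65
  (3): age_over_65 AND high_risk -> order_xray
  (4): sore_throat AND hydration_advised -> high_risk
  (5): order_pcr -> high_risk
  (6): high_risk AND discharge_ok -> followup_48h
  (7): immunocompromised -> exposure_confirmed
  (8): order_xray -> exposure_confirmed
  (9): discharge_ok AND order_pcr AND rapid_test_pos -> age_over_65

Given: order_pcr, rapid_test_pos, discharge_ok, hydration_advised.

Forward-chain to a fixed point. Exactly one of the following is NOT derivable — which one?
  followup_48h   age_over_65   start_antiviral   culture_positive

Round 1 — (1), (5), (9), derive start_antiviral, high_risk, age_over_65.
Round 2 — (3), (6), derive order_xray, followup_48h.
Round 3 — (8), derive exposure_confirmed.
Derived: followup_48h (round 2), start_antiviral (round 1), age_over_65 (round 1). culture_positive never appears in any round.

culture_positive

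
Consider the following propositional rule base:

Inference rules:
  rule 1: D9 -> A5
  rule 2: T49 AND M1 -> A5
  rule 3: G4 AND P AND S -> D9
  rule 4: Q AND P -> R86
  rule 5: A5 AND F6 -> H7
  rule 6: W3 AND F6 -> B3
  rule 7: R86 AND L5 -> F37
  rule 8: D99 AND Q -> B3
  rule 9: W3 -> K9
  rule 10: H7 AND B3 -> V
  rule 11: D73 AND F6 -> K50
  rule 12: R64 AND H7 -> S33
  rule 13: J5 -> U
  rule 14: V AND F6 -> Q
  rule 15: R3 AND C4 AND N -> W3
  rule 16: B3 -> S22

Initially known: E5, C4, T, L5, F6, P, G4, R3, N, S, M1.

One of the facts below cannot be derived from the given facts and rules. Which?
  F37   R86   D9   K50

K50

[1] rule 3 [G4 AND P AND S -> D9]; rule 15 [R3 AND C4 AND N -> W3]. ⇒ new: D9, W3.
[2] rule 1 [D9 -> A5]; rule 6 [W3 AND F6 -> B3]; rule 9 [W3 -> K9]. ⇒ new: A5, B3, K9.
[3] rule 5 [A5 AND F6 -> H7]; rule 16 [B3 -> S22]. ⇒ new: H7, S22.
[4] rule 10 [H7 AND B3 -> V]. ⇒ new: V.
[5] rule 14 [V AND F6 -> Q]. ⇒ new: Q.
[6] rule 4 [Q AND P -> R86]. ⇒ new: R86.
[7] rule 7 [R86 AND L5 -> F37]. ⇒ new: F37.
Derived: F37 (round 7), D9 (round 1), R86 (round 6). K50 never appears in any round.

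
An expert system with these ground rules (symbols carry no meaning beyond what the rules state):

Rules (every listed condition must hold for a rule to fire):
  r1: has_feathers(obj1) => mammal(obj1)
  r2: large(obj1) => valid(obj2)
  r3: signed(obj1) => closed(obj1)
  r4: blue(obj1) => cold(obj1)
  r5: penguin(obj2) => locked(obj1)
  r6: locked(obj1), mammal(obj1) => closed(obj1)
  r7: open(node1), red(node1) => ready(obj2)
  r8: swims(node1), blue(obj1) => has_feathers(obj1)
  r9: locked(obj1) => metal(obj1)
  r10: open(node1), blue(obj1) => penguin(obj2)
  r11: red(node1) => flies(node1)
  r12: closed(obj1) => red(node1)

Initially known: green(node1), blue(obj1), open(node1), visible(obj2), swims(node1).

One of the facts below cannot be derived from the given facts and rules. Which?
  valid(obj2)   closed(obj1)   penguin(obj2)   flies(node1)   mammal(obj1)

[1] r4 [blue(obj1) => cold(obj1)]; r8 [swims(node1), blue(obj1) => has_feathers(obj1)]; r10 [open(node1), blue(obj1) => penguin(obj2)]. ⇒ new: cold(obj1), has_feathers(obj1), penguin(obj2).
[2] r1 [has_feathers(obj1) => mammal(obj1)]; r5 [penguin(obj2) => locked(obj1)]. ⇒ new: mammal(obj1), locked(obj1).
[3] r6 [locked(obj1), mammal(obj1) => closed(obj1)]; r9 [locked(obj1) => metal(obj1)]. ⇒ new: closed(obj1), metal(obj1).
[4] r12 [closed(obj1) => red(node1)]. ⇒ new: red(node1).
[5] r7 [open(node1), red(node1) => ready(obj2)]; r11 [red(node1) => flies(node1)]. ⇒ new: ready(obj2), flies(node1).
Derived: flies(node1) (round 5), penguin(obj2) (round 1), closed(obj1) (round 3), mammal(obj1) (round 2). valid(obj2) never appears in any round.

valid(obj2)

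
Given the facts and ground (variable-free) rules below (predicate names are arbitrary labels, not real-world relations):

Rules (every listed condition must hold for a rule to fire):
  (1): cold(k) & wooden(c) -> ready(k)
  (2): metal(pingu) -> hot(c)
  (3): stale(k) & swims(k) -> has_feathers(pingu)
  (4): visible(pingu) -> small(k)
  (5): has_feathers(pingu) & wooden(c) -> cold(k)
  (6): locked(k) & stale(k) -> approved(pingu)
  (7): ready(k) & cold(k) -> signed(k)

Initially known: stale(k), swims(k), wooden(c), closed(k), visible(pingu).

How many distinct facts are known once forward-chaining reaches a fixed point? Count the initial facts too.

10

Round 1 — (3), (4), derive has_feathers(pingu), small(k).
Round 2 — (5), derive cold(k).
Round 3 — (1), derive ready(k).
Round 4 — (7), derive signed(k).
Closure: {closed(k), cold(k), has_feathers(pingu), ready(k), signed(k), small(k), stale(k), swims(k), visible(pingu), wooden(c)} — 10 facts.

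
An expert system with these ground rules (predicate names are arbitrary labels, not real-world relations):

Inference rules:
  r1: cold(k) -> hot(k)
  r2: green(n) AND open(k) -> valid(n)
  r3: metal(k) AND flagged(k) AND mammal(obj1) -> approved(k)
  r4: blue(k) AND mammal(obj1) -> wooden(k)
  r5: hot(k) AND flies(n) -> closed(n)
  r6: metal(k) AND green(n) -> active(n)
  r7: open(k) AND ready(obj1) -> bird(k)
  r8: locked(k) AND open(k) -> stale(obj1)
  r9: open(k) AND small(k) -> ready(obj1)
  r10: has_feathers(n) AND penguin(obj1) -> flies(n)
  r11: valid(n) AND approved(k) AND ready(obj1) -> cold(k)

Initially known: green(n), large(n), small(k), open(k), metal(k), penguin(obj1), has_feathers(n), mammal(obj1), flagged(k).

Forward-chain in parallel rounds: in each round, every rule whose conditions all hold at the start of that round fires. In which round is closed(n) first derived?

4

Round 1: r2 [green(n) AND open(k) -> valid(n)]; r3 [metal(k) AND flagged(k) AND mammal(obj1) -> approved(k)]; r6 [metal(k) AND green(n) -> active(n)]; r9 [open(k) AND small(k) -> ready(obj1)]; r10 [has_feathers(n) AND penguin(obj1) -> flies(n)]. Adds valid(n), approved(k), active(n), ready(obj1), flies(n).
Round 2: r7 [open(k) AND ready(obj1) -> bird(k)]; r11 [valid(n) AND approved(k) AND ready(obj1) -> cold(k)]. Adds bird(k), cold(k).
Round 3: r1 [cold(k) -> hot(k)]. Adds hot(k).
Round 4: r5 [hot(k) AND flies(n) -> closed(n)]. Adds closed(n).
closed(n) first appears in round 4.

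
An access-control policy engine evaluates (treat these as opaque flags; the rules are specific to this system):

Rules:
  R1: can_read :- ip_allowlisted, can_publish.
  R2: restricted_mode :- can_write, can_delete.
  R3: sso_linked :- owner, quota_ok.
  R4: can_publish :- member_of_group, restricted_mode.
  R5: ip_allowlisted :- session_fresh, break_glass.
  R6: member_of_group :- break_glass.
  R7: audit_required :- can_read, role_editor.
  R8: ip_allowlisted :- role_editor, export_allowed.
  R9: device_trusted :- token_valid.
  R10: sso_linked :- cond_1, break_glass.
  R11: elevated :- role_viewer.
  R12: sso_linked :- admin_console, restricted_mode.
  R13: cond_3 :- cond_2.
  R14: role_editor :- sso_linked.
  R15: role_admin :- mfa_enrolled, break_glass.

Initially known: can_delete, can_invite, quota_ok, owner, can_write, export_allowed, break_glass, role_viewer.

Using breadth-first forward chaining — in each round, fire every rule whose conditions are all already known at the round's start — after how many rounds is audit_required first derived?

5

Round 1 fires R2, R3, R6, R11, giving restricted_mode, sso_linked, member_of_group, elevated.
Round 2 fires R4, R14, giving can_publish, role_editor.
Round 3 fires R8, giving ip_allowlisted.
Round 4 fires R1, giving can_read.
Round 5 fires R7, giving audit_required.
audit_required first appears in round 5.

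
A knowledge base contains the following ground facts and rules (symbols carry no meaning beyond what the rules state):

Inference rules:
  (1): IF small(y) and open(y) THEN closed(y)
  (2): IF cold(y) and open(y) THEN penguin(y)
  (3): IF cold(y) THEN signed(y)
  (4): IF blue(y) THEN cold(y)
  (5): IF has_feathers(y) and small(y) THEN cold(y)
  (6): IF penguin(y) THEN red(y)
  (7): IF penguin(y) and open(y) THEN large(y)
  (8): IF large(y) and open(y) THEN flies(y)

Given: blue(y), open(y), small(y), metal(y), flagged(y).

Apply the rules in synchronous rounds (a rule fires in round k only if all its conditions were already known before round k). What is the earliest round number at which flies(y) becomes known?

4

Round 1: (1) [IF small(y) and open(y) THEN closed(y)]; (4) [IF blue(y) THEN cold(y)]. New: closed(y), cold(y).
Round 2: (2) [IF cold(y) and open(y) THEN penguin(y)]; (3) [IF cold(y) THEN signed(y)]. New: penguin(y), signed(y).
Round 3: (6) [IF penguin(y) THEN red(y)]; (7) [IF penguin(y) and open(y) THEN large(y)]. New: red(y), large(y).
Round 4: (8) [IF large(y) and open(y) THEN flies(y)]. New: flies(y).
flies(y) first appears in round 4.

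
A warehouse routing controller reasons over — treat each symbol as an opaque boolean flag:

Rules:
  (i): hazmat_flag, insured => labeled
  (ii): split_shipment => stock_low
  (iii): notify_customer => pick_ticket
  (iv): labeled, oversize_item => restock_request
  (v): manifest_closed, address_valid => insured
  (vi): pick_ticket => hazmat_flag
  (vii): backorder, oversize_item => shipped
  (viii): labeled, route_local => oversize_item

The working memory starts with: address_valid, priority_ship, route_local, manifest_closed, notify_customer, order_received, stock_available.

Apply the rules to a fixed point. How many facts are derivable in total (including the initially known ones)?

Round 1: (iii) [notify_customer => pick_ticket]; (v) [manifest_closed, address_valid => insured]. New: pick_ticket, insured.
Round 2: (vi) [pick_ticket => hazmat_flag]. New: hazmat_flag.
Round 3: (i) [hazmat_flag, insured => labeled]. New: labeled.
Round 4: (viii) [labeled, route_local => oversize_item]. New: oversize_item.
Round 5: (iv) [labeled, oversize_item => restock_request]. New: restock_request.
Closure: {address_valid, hazmat_flag, insured, labeled, manifest_closed, notify_customer, order_received, oversize_item, pick_ticket, priority_ship, restock_request, route_local, stock_available} — 13 facts.

13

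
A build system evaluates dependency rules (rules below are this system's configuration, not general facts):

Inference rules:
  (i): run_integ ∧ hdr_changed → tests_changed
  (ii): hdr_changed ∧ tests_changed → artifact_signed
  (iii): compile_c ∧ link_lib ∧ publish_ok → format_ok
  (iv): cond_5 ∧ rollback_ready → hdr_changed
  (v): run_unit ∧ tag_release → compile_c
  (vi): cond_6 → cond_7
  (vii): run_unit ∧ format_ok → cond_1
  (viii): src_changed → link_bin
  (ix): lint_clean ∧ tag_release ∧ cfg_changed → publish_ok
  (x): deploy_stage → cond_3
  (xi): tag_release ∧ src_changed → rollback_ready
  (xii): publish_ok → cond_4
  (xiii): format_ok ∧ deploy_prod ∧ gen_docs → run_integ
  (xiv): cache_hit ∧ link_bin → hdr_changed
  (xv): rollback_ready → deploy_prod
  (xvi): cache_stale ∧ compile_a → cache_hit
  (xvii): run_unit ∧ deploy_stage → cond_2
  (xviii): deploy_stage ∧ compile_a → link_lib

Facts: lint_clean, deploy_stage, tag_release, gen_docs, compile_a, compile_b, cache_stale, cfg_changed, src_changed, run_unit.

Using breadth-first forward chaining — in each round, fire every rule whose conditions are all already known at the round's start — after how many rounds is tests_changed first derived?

4

Round 1 fires (v), (viii), (ix), (x), (xi), (xvi), (xvii), (xviii), giving compile_c, link_bin, publish_ok, cond_3, rollback_ready, cache_hit, cond_2, link_lib.
Round 2 fires (iii), (xii), (xiv), (xv), giving format_ok, cond_4, hdr_changed, deploy_prod.
Round 3 fires (vii), (xiii), giving cond_1, run_integ.
Round 4 fires (i), giving tests_changed.
tests_changed first appears in round 4.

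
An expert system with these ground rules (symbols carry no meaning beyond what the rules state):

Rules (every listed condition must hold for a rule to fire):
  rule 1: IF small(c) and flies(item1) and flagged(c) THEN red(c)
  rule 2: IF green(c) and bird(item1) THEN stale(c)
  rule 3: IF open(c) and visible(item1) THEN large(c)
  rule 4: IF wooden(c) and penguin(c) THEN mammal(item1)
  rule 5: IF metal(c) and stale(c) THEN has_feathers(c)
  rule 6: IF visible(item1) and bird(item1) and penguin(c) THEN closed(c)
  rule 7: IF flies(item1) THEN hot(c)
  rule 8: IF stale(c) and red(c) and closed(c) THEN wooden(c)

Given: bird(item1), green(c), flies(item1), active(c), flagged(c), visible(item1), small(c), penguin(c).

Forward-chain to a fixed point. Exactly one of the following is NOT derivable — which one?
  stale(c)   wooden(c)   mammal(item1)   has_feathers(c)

has_feathers(c)

Round 1: rule 1 [IF small(c) and flies(item1) and flagged(c) THEN red(c)]; rule 2 [IF green(c) and bird(item1) THEN stale(c)]; rule 6 [IF visible(item1) and bird(item1) and penguin(c) THEN closed(c)]; rule 7 [IF flies(item1) THEN hot(c)]. New: red(c), stale(c), closed(c), hot(c).
Round 2: rule 8 [IF stale(c) and red(c) and closed(c) THEN wooden(c)]. New: wooden(c).
Round 3: rule 4 [IF wooden(c) and penguin(c) THEN mammal(item1)]. New: mammal(item1).
Derived: mammal(item1) (round 3), stale(c) (round 1), wooden(c) (round 2). has_feathers(c) never appears in any round.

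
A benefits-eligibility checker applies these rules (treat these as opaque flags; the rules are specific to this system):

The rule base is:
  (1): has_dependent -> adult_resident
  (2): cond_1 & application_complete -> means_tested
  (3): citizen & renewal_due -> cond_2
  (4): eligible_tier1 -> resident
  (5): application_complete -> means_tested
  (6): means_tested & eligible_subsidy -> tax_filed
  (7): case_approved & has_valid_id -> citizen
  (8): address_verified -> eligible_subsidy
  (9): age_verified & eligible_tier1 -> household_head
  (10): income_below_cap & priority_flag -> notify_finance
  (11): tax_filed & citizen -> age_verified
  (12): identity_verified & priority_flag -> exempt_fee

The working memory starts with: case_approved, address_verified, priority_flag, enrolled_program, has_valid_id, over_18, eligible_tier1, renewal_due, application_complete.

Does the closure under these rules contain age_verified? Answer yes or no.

Round 1 — (4), (5), (7), (8), derive resident, means_tested, citizen, eligible_subsidy.
Round 2 — (3), (6), derive cond_2, tax_filed.
Round 3 — (11), derive age_verified.
Round 4 — (9), derive household_head.
age_verified appears in round 3, so it is derivable.

yes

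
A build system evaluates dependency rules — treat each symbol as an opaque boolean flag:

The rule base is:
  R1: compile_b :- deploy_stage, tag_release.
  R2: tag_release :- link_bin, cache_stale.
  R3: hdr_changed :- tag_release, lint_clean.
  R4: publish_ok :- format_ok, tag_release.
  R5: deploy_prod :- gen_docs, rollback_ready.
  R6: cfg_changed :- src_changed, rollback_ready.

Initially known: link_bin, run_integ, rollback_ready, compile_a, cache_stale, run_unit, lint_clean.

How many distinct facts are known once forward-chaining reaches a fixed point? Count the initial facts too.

Round 1: R2 [tag_release :- link_bin, cache_stale.]. New: tag_release.
Round 2: R3 [hdr_changed :- tag_release, lint_clean.]. New: hdr_changed.
Closure: {cache_stale, compile_a, hdr_changed, link_bin, lint_clean, rollback_ready, run_integ, run_unit, tag_release} — 9 facts.

9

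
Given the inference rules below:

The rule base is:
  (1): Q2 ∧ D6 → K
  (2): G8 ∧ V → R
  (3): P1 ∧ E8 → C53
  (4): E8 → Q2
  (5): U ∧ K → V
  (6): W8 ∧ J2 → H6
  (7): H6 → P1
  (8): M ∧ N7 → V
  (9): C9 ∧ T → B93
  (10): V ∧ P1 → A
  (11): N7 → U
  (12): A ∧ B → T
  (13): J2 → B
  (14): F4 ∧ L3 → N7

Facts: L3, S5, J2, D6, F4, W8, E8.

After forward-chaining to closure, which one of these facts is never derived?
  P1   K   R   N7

R

Round 1 fires (4), (6), (13), (14), giving Q2, H6, B, N7.
Round 2 fires (1), (7), (11), giving K, P1, U.
Round 3 fires (3), (5), giving C53, V.
Round 4 fires (10), giving A.
Round 5 fires (12), giving T.
Derived: P1 (round 2), N7 (round 1), K (round 2). R never appears in any round.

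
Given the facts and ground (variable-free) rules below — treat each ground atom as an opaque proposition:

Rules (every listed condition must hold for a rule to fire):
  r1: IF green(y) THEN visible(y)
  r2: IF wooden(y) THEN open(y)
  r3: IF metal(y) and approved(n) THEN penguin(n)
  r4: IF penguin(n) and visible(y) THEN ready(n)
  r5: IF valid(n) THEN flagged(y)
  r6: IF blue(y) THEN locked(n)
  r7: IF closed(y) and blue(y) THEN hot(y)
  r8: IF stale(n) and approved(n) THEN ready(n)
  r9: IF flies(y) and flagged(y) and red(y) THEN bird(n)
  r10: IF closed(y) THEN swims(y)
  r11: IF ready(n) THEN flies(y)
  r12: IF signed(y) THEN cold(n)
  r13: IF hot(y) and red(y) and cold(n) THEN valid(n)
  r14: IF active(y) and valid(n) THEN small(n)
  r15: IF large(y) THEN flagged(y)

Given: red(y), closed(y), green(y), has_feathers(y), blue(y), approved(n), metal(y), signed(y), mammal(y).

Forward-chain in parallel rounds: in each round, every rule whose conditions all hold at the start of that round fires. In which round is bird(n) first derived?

4

Round 1: r1 [IF green(y) THEN visible(y)]; r3 [IF metal(y) and approved(n) THEN penguin(n)]; r6 [IF blue(y) THEN locked(n)]; r7 [IF closed(y) and blue(y) THEN hot(y)]; r10 [IF closed(y) THEN swims(y)]; r12 [IF signed(y) THEN cold(n)]. New: visible(y), penguin(n), locked(n), hot(y), swims(y), cold(n).
Round 2: r4 [IF penguin(n) and visible(y) THEN ready(n)]; r13 [IF hot(y) and red(y) and cold(n) THEN valid(n)]. New: ready(n), valid(n).
Round 3: r5 [IF valid(n) THEN flagged(y)]; r11 [IF ready(n) THEN flies(y)]. New: flagged(y), flies(y).
Round 4: r9 [IF flies(y) and flagged(y) and red(y) THEN bird(n)]. New: bird(n).
bird(n) first appears in round 4.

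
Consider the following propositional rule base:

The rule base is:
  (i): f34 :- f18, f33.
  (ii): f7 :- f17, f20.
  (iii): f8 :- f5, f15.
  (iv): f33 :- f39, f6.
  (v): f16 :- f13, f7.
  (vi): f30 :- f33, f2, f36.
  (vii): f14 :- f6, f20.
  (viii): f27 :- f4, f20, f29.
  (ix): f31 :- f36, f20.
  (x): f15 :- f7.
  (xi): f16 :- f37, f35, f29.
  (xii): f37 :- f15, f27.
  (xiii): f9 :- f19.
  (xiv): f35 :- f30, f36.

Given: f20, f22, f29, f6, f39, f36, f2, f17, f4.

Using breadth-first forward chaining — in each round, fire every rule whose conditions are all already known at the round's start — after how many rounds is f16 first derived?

4

Round 1 fires (ii), (iv), (vii), (viii), (ix), giving f7, f33, f14, f27, f31.
Round 2 fires (vi), (x), giving f30, f15.
Round 3 fires (xii), (xiv), giving f37, f35.
Round 4 fires (xi), giving f16.
f16 first appears in round 4.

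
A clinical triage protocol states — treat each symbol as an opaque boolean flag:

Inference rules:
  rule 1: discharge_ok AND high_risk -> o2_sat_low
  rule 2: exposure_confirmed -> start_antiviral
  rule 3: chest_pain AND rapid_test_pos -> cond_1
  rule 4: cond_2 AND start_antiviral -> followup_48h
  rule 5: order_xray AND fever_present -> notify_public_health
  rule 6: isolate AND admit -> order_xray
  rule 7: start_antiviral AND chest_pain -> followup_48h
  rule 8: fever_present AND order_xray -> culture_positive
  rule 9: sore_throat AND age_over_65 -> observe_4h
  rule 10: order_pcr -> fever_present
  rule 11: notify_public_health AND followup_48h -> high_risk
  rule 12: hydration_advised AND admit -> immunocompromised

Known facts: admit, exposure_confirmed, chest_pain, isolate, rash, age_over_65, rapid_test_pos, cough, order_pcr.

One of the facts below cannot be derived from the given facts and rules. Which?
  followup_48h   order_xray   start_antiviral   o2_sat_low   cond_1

o2_sat_low

Round 1 fires rule 2, rule 3, rule 6, rule 10, giving start_antiviral, cond_1, order_xray, fever_present.
Round 2 fires rule 5, rule 7, rule 8, giving notify_public_health, followup_48h, culture_positive.
Round 3 fires rule 11, giving high_risk.
Derived: order_xray (round 1), followup_48h (round 2), cond_1 (round 1), start_antiviral (round 1). o2_sat_low never appears in any round.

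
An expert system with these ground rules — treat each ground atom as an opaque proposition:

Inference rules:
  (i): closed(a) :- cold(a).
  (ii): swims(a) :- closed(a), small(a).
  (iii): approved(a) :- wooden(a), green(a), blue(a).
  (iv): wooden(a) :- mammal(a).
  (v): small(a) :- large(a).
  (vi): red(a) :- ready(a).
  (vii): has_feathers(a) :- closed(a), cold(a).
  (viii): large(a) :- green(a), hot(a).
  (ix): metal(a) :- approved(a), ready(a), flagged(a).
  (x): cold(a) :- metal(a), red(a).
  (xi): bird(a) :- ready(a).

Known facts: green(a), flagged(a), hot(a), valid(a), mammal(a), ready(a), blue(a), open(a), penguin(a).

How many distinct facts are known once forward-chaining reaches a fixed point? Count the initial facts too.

20

Round 1: (iv) [wooden(a) :- mammal(a).]; (vi) [red(a) :- ready(a).]; (viii) [large(a) :- green(a), hot(a).]; (xi) [bird(a) :- ready(a).]. Adds wooden(a), red(a), large(a), bird(a).
Round 2: (iii) [approved(a) :- wooden(a), green(a), blue(a).]; (v) [small(a) :- large(a).]. Adds approved(a), small(a).
Round 3: (ix) [metal(a) :- approved(a), ready(a), flagged(a).]. Adds metal(a).
Round 4: (x) [cold(a) :- metal(a), red(a).]. Adds cold(a).
Round 5: (i) [closed(a) :- cold(a).]. Adds closed(a).
Round 6: (ii) [swims(a) :- closed(a), small(a).]; (vii) [has_feathers(a) :- closed(a), cold(a).]. Adds swims(a), has_feathers(a).
Closure: {approved(a), bird(a), blue(a), closed(a), cold(a), flagged(a), green(a), has_feathers(a), hot(a), large(a), mammal(a), metal(a), open(a), penguin(a), ready(a), red(a), small(a), swims(a), valid(a), wooden(a)} — 20 facts.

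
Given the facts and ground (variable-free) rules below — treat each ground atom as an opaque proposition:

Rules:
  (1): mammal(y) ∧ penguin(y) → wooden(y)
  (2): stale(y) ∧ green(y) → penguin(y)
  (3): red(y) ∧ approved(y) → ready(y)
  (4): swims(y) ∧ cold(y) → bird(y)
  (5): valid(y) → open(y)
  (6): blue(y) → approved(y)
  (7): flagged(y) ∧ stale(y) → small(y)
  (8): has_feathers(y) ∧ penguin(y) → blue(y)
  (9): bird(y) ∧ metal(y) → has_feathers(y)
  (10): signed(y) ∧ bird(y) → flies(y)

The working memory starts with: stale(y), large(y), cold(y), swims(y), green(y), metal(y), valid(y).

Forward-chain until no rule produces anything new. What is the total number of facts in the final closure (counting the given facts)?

13

[1] (2) [stale(y) ∧ green(y) → penguin(y)]; (4) [swims(y) ∧ cold(y) → bird(y)]; (5) [valid(y) → open(y)]. ⇒ new: penguin(y), bird(y), open(y).
[2] (9) [bird(y) ∧ metal(y) → has_feathers(y)]. ⇒ new: has_feathers(y).
[3] (8) [has_feathers(y) ∧ penguin(y) → blue(y)]. ⇒ new: blue(y).
[4] (6) [blue(y) → approved(y)]. ⇒ new: approved(y).
Closure: {approved(y), bird(y), blue(y), cold(y), green(y), has_feathers(y), large(y), metal(y), open(y), penguin(y), stale(y), swims(y), valid(y)} — 13 facts.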